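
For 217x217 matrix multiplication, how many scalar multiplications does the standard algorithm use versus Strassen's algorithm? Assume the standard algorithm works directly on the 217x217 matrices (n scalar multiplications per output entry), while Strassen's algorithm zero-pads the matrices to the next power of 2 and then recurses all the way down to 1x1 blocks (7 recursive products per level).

Matrix multiplication for 217x217 matrices:

Strassen's algorithm requires power-of-2 dimensions. Pad 217x217 to 256x256 (next power of 2).

Standard algorithm: 217^3 = 10218313 multiplications
Strassen's algorithm: 7^(log2(256)) = 7^8 = 5764801 multiplications
Savings: 10218313 - 5764801 = 4453512 multiplications

Standard: 10218313 multiplications (217^3). Strassen: 5764801 multiplications (7^8, after padding to 256x256). Strassen reduces 8 recursive multiplications to 7 at each level.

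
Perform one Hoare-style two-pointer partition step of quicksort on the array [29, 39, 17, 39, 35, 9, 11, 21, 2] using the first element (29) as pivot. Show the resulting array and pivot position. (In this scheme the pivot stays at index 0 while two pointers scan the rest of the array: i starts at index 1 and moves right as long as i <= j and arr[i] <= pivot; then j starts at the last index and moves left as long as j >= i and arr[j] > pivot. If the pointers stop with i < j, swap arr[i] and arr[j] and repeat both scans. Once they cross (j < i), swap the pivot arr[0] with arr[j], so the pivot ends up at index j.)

Hoare-style two-pointer partition with pivot = 29:

Initial array: [29, 39, 17, 39, 35, 9, 11, 21, 2]

Pointers start at i = 1, j = 8.
i stops at index 1 (arr[1]=39 > 29), j stops at index 8 (arr[8]=2 <= 29): swap arr[1] and arr[8], array becomes [29, 2, 17, 39, 35, 9, 11, 21, 39]
i stops at index 3 (arr[3]=39 > 29), j stops at index 7 (arr[7]=21 <= 29): swap arr[3] and arr[7], array becomes [29, 2, 17, 21, 35, 9, 11, 39, 39]
i stops at index 4 (arr[4]=35 > 29), j stops at index 6 (arr[6]=11 <= 29): swap arr[4] and arr[6], array becomes [29, 2, 17, 21, 11, 9, 35, 39, 39]
i ends at 6, j ends at 5: the pointers have crossed (j < i), so scanning stops.

Swap pivot arr[0] with arr[5] to place pivot at position 5: [9, 2, 17, 21, 11, 29, 35, 39, 39]
Pivot position: 5

After partitioning with pivot 29, the array becomes [9, 2, 17, 21, 11, 29, 35, 39, 39]. The pivot is placed at index 5. All elements to the left of the pivot are <= 29, and all elements to the right are > 29.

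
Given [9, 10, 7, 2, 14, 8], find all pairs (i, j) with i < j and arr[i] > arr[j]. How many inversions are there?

Finding inversions in [9, 10, 7, 2, 14, 8]:

(0, 2): arr[0]=9 > arr[2]=7
(0, 3): arr[0]=9 > arr[3]=2
(0, 5): arr[0]=9 > arr[5]=8
(1, 2): arr[1]=10 > arr[2]=7
(1, 3): arr[1]=10 > arr[3]=2
(1, 5): arr[1]=10 > arr[5]=8
(2, 3): arr[2]=7 > arr[3]=2
(4, 5): arr[4]=14 > arr[5]=8

Total inversions: 8

The array has 8 inversion(s): (0,2), (0,3), (0,5), (1,2), (1,3), (1,5), (2,3), (4,5). Each pair (i,j) satisfies i < j and arr[i] > arr[j].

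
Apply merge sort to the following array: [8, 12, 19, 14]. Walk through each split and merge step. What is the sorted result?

Merge sort trace:

Split: [8, 12, 19, 14] -> [8, 12] and [19, 14]
  Split: [8, 12] -> [8] and [12]
  Merge: [8] + [12] -> [8, 12]
  Split: [19, 14] -> [19] and [14]
  Merge: [19] + [14] -> [14, 19]
Merge: [8, 12] + [14, 19] -> [8, 12, 14, 19]

Final sorted array: [8, 12, 14, 19]

The merge sort proceeds by recursively splitting the array and merging sorted halves.
After all merges, the sorted array is [8, 12, 14, 19].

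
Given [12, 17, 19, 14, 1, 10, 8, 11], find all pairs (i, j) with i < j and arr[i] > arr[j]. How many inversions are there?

Finding inversions in [12, 17, 19, 14, 1, 10, 8, 11]:

(0, 4): arr[0]=12 > arr[4]=1
(0, 5): arr[0]=12 > arr[5]=10
(0, 6): arr[0]=12 > arr[6]=8
(0, 7): arr[0]=12 > arr[7]=11
(1, 3): arr[1]=17 > arr[3]=14
(1, 4): arr[1]=17 > arr[4]=1
(1, 5): arr[1]=17 > arr[5]=10
(1, 6): arr[1]=17 > arr[6]=8
(1, 7): arr[1]=17 > arr[7]=11
(2, 3): arr[2]=19 > arr[3]=14
(2, 4): arr[2]=19 > arr[4]=1
(2, 5): arr[2]=19 > arr[5]=10
(2, 6): arr[2]=19 > arr[6]=8
(2, 7): arr[2]=19 > arr[7]=11
(3, 4): arr[3]=14 > arr[4]=1
(3, 5): arr[3]=14 > arr[5]=10
(3, 6): arr[3]=14 > arr[6]=8
(3, 7): arr[3]=14 > arr[7]=11
(5, 6): arr[5]=10 > arr[6]=8

Total inversions: 19

The array has 19 inversion(s): (0,4), (0,5), (0,6), (0,7), (1,3), (1,4), (1,5), (1,6), (1,7), (2,3), (2,4), (2,5), (2,6), (2,7), (3,4), (3,5), (3,6), (3,7), (5,6). Each pair (i,j) satisfies i < j and arr[i] > arr[j].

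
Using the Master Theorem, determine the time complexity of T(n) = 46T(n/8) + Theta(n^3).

Master Theorem for T(n) = 46T(n/8) + O(n^3):

a = 46, b = 8, c = 3
log_b(a) = log_8(46) = 1.8412

Case 3: c = 3 > log_8(46) = 1.8412
T(n) = O(n^3) = O(n^3)

For T(n) = 46T(n/8) + O(n^3): log_8(46) = 1.8412. This is Case 3 of the Master Theorem (c > log_b(a), work dominated by root), giving O(n^3).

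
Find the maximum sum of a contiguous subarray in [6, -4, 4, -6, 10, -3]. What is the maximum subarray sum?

Using Kadane's algorithm on [6, -4, 4, -6, 10, -3]:

Scanning through the array:
Position 1 (value -4): max_ending_here = 2, max_so_far = 6
Position 2 (value 4): max_ending_here = 6, max_so_far = 6
Position 3 (value -6): max_ending_here = 0, max_so_far = 6
Position 4 (value 10): max_ending_here = 10, max_so_far = 10
Position 5 (value -3): max_ending_here = 7, max_so_far = 10

Maximum subarray: [6, -4, 4, -6, 10]
Maximum sum: 10

The maximum subarray is [6, -4, 4, -6, 10] with sum 10. This subarray runs from index 0 to index 4.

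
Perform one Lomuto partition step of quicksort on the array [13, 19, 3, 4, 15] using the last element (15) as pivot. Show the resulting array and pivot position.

Lomuto partition with pivot = 15:

Initial array: [13, 19, 3, 4, 15]

arr[0]=13 <= 15: swap with position 0, array becomes [13, 19, 3, 4, 15]
arr[1]=19 > 15: no swap
arr[2]=3 <= 15: swap with position 1, array becomes [13, 3, 19, 4, 15]
arr[3]=4 <= 15: swap with position 2, array becomes [13, 3, 4, 19, 15]

Place pivot at position 3: [13, 3, 4, 15, 19]
Pivot position: 3

After partitioning with pivot 15, the array becomes [13, 3, 4, 15, 19]. The pivot is placed at index 3. All elements to the left of the pivot are <= 15, and all elements to the right are > 15.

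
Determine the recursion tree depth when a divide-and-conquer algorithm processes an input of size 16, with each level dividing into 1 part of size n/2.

For divide and conquer with division factor 2:

Problem sizes at each level:
Level 0: 16
Level 1: 8
Level 2: 4
Level 3: 2
Level 4: 1

The root is level 0 and the size-1 base case is level 4 (the tree spans levels 0 through 4, i.e. 5 levels counting the root), so the depth is the number of divisions: log_2(16) = 4

The recursion tree depth is log_2(16) = 4. At each level, the problem size is divided by 2, so it takes 4 divisions to reduce to a base case of size 1. The algorithm makes 1 recursive call at each level.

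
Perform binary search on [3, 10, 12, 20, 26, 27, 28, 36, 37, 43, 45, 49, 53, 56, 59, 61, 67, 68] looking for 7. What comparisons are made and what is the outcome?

Binary search for 7 in [3, 10, 12, 20, 26, 27, 28, 36, 37, 43, 45, 49, 53, 56, 59, 61, 67, 68]:

lo=0, hi=17, mid=8, arr[mid]=37 -> 37 > 7, search left half
lo=0, hi=7, mid=3, arr[mid]=20 -> 20 > 7, search left half
lo=0, hi=2, mid=1, arr[mid]=10 -> 10 > 7, search left half
lo=0, hi=0, mid=0, arr[mid]=3 -> 3 < 7, search right half
lo=1 > hi=0, target 7 not found

Binary search determines that 7 is not in the array after 4 comparisons. The search space was exhausted without finding the target.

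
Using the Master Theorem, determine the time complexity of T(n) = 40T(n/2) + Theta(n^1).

Master Theorem for T(n) = 40T(n/2) + O(n^1):

a = 40, b = 2, c = 1
log_b(a) = log_2(40) = 5.3219

Case 1: c = 1 < log_2(40) = 5.3219
T(n) = O(n^(log_2 40))

For T(n) = 40T(n/2) + O(n^1): log_2(40) = 5.3219. This is Case 1 of the Master Theorem (c < log_b(a), work dominated by leaves), giving O(n^(log_2 40)).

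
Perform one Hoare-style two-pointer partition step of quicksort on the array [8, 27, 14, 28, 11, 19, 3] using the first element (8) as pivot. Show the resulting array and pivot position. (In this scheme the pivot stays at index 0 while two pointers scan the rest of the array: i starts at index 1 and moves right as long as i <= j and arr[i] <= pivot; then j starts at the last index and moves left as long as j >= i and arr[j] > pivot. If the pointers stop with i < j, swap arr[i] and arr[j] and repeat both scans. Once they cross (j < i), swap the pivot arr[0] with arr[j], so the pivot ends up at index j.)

Hoare-style two-pointer partition with pivot = 8:

Initial array: [8, 27, 14, 28, 11, 19, 3]

Pointers start at i = 1, j = 6.
i stops at index 1 (arr[1]=27 > 8), j stops at index 6 (arr[6]=3 <= 8): swap arr[1] and arr[6], array becomes [8, 3, 14, 28, 11, 19, 27]
i ends at 2, j ends at 1: the pointers have crossed (j < i), so scanning stops.

Swap pivot arr[0] with arr[1] to place pivot at position 1: [3, 8, 14, 28, 11, 19, 27]
Pivot position: 1

After partitioning with pivot 8, the array becomes [3, 8, 14, 28, 11, 19, 27]. The pivot is placed at index 1. All elements to the left of the pivot are <= 8, and all elements to the right are > 8.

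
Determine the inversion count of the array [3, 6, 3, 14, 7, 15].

Finding inversions in [3, 6, 3, 14, 7, 15]:

(1, 2): arr[1]=6 > arr[2]=3
(3, 4): arr[3]=14 > arr[4]=7

Total inversions: 2

The array has 2 inversion(s): (1,2), (3,4). Each pair (i,j) satisfies i < j and arr[i] > arr[j].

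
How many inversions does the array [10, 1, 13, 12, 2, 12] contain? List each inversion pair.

Finding inversions in [10, 1, 13, 12, 2, 12]:

(0, 1): arr[0]=10 > arr[1]=1
(0, 4): arr[0]=10 > arr[4]=2
(2, 3): arr[2]=13 > arr[3]=12
(2, 4): arr[2]=13 > arr[4]=2
(2, 5): arr[2]=13 > arr[5]=12
(3, 4): arr[3]=12 > arr[4]=2

Total inversions: 6

The array has 6 inversion(s): (0,1), (0,4), (2,3), (2,4), (2,5), (3,4). Each pair (i,j) satisfies i < j and arr[i] > arr[j].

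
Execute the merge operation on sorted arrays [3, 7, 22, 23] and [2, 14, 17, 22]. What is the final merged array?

Merging process:

Compare 3 vs 2: take 2 from right. Merged: [2]
Compare 3 vs 14: take 3 from left. Merged: [2, 3]
Compare 7 vs 14: take 7 from left. Merged: [2, 3, 7]
Compare 22 vs 14: take 14 from right. Merged: [2, 3, 7, 14]
Compare 22 vs 17: take 17 from right. Merged: [2, 3, 7, 14, 17]
Compare 22 vs 22: take 22 from left. Merged: [2, 3, 7, 14, 17, 22]
Compare 23 vs 22: take 22 from right. Merged: [2, 3, 7, 14, 17, 22, 22]
Append remaining from left: [23]. Merged: [2, 3, 7, 14, 17, 22, 22, 23]

Final merged array: [2, 3, 7, 14, 17, 22, 22, 23]
Total comparisons: 7

The merged array is [2, 3, 7, 14, 17, 22, 22, 23], requiring 7 comparisons. The merge step runs in O(n) time where n is the total number of elements.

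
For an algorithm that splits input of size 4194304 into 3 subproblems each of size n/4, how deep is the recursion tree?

For divide and conquer with division factor 4:

Problem sizes at each level:
Level 0: 4194304
Level 1: 1048576
Level 2: 262144
Level 3: 65536
Level 4: 16384
Level 5: 4096
Level 6: 1024
Level 7: 256
Level 8: 64
Level 9: 16
Level 10: 4
Level 11: 1

The root is level 0 and the size-1 base case is level 11 (the tree spans levels 0 through 11, i.e. 12 levels counting the root), so the depth is the number of divisions: log_4(4194304) = 11

The recursion tree depth is log_4(4194304) = 11. At each level, the problem size is divided by 4, so it takes 11 divisions to reduce to a base case of size 1. The algorithm makes 3 recursive calls at each level.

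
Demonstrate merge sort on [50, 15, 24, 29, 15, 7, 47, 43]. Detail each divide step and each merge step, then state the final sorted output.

Merge sort trace:

Split: [50, 15, 24, 29, 15, 7, 47, 43] -> [50, 15, 24, 29] and [15, 7, 47, 43]
  Split: [50, 15, 24, 29] -> [50, 15] and [24, 29]
    Split: [50, 15] -> [50] and [15]
    Merge: [50] + [15] -> [15, 50]
    Split: [24, 29] -> [24] and [29]
    Merge: [24] + [29] -> [24, 29]
  Merge: [15, 50] + [24, 29] -> [15, 24, 29, 50]
  Split: [15, 7, 47, 43] -> [15, 7] and [47, 43]
    Split: [15, 7] -> [15] and [7]
    Merge: [15] + [7] -> [7, 15]
    Split: [47, 43] -> [47] and [43]
    Merge: [47] + [43] -> [43, 47]
  Merge: [7, 15] + [43, 47] -> [7, 15, 43, 47]
Merge: [15, 24, 29, 50] + [7, 15, 43, 47] -> [7, 15, 15, 24, 29, 43, 47, 50]

Final sorted array: [7, 15, 15, 24, 29, 43, 47, 50]

The merge sort proceeds by recursively splitting the array and merging sorted halves.
After all merges, the sorted array is [7, 15, 15, 24, 29, 43, 47, 50].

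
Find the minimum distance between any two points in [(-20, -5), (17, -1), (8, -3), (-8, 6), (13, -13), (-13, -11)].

Computing all pairwise distances among 6 points:

d((-20, -5), (17, -1)) = 37.2156
d((-20, -5), (8, -3)) = 28.0713
d((-20, -5), (-8, 6)) = 16.2788
d((-20, -5), (13, -13)) = 33.9559
d((-20, -5), (-13, -11)) = 9.2195 <-- minimum
d((17, -1), (8, -3)) = 9.2195 <-- minimum
d((17, -1), (-8, 6)) = 25.9615
d((17, -1), (13, -13)) = 12.6491
d((17, -1), (-13, -11)) = 31.6228
d((8, -3), (-8, 6)) = 18.3576
d((8, -3), (13, -13)) = 11.1803
d((8, -3), (-13, -11)) = 22.4722
d((-8, 6), (13, -13)) = 28.3196
d((-8, 6), (-13, -11)) = 17.72
d((13, -13), (-13, -11)) = 26.0768

Minimum distance: 9.2195 (tie among 2 pairs: (-20, -5) and (-13, -11); (17, -1) and (8, -3))

The minimum Euclidean distance is 9.2195. There is a tie: 2 pairs achieve this minimum — (-20, -5) and (-13, -11); (17, -1) and (8, -3). Any of these is a valid closest pair. For 6 points, brute-force pairwise comparison is shown above. For large n, the divide-and-conquer algorithm (sort by x, recurse on halves, check the dividing strip) achieves O(n log n).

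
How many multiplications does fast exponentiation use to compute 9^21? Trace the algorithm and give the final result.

Computing 9^21 by squaring (build up from 9^1; each line after the first costs one multiplication):

9^1 = 9
9^2 = (9^1)^2 = 9^2 = 81
9^4 = (9^2)^2 = 81^2 = 6561
9^5 = 9 * 9^4 = 9 * 6561 = 59049
9^10 = (9^5)^2 = 59049^2 = 3486784401
9^20 = (9^10)^2 = 3486784401^2 = 12157665459056928801
9^21 = 9 * 9^20 = 9 * 12157665459056928801 = 109418989131512359209

Result: 109418989131512359209
Multiplications needed: 6 (6 lines after 9^1)

9^21 = 109418989131512359209. Using exponentiation by squaring, this requires 6 multiplications. The key idea: if the exponent is even, square the half-power; if odd, multiply by the base once.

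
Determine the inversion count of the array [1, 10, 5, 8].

Finding inversions in [1, 10, 5, 8]:

(1, 2): arr[1]=10 > arr[2]=5
(1, 3): arr[1]=10 > arr[3]=8

Total inversions: 2

The array has 2 inversion(s): (1,2), (1,3). Each pair (i,j) satisfies i < j and arr[i] > arr[j].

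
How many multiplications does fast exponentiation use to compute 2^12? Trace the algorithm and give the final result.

Computing 2^12 by squaring (build up from 2^1; each line after the first costs one multiplication):

2^1 = 2
2^2 = (2^1)^2 = 2^2 = 4
2^3 = 2 * 2^2 = 2 * 4 = 8
2^6 = (2^3)^2 = 8^2 = 64
2^12 = (2^6)^2 = 64^2 = 4096

Result: 4096
Multiplications needed: 4 (4 lines after 2^1)

2^12 = 4096. Using exponentiation by squaring, this requires 4 multiplications. The key idea: if the exponent is even, square the half-power; if odd, multiply by the base once.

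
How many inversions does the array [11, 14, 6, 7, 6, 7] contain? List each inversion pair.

Finding inversions in [11, 14, 6, 7, 6, 7]:

(0, 2): arr[0]=11 > arr[2]=6
(0, 3): arr[0]=11 > arr[3]=7
(0, 4): arr[0]=11 > arr[4]=6
(0, 5): arr[0]=11 > arr[5]=7
(1, 2): arr[1]=14 > arr[2]=6
(1, 3): arr[1]=14 > arr[3]=7
(1, 4): arr[1]=14 > arr[4]=6
(1, 5): arr[1]=14 > arr[5]=7
(3, 4): arr[3]=7 > arr[4]=6

Total inversions: 9

The array has 9 inversion(s): (0,2), (0,3), (0,4), (0,5), (1,2), (1,3), (1,4), (1,5), (3,4). Each pair (i,j) satisfies i < j and arr[i] > arr[j].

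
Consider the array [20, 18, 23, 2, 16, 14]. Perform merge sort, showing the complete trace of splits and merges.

Merge sort trace:

Split: [20, 18, 23, 2, 16, 14] -> [20, 18, 23] and [2, 16, 14]
  Split: [20, 18, 23] -> [20] and [18, 23]
    Split: [18, 23] -> [18] and [23]
    Merge: [18] + [23] -> [18, 23]
  Merge: [20] + [18, 23] -> [18, 20, 23]
  Split: [2, 16, 14] -> [2] and [16, 14]
    Split: [16, 14] -> [16] and [14]
    Merge: [16] + [14] -> [14, 16]
  Merge: [2] + [14, 16] -> [2, 14, 16]
Merge: [18, 20, 23] + [2, 14, 16] -> [2, 14, 16, 18, 20, 23]

Final sorted array: [2, 14, 16, 18, 20, 23]

The merge sort proceeds by recursively splitting the array and merging sorted halves.
After all merges, the sorted array is [2, 14, 16, 18, 20, 23].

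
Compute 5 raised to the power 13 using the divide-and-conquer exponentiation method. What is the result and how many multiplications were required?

Computing 5^13 by squaring (build up from 5^1; each line after the first costs one multiplication):

5^1 = 5
5^2 = (5^1)^2 = 5^2 = 25
5^3 = 5 * 5^2 = 5 * 25 = 125
5^6 = (5^3)^2 = 125^2 = 15625
5^12 = (5^6)^2 = 15625^2 = 244140625
5^13 = 5 * 5^12 = 5 * 244140625 = 1220703125

Result: 1220703125
Multiplications needed: 5 (5 lines after 5^1)

5^13 = 1220703125. Using exponentiation by squaring, this requires 5 multiplications. The key idea: if the exponent is even, square the half-power; if odd, multiply by the base once.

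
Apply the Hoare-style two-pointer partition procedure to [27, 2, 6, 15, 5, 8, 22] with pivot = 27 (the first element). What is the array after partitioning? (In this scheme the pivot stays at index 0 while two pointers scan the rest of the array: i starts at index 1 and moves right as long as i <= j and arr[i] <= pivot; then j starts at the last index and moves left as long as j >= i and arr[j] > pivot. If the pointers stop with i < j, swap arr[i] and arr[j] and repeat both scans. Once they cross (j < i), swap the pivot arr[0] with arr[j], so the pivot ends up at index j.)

Hoare-style two-pointer partition with pivot = 27:

Initial array: [27, 2, 6, 15, 5, 8, 22]

Pointers start at i = 1, j = 6.
i ends at 7, j ends at 6: the pointers have crossed (j < i), so scanning stops.

Swap pivot arr[0] with arr[6] to place pivot at position 6: [22, 2, 6, 15, 5, 8, 27]
Pivot position: 6

After partitioning with pivot 27, the array becomes [22, 2, 6, 15, 5, 8, 27]. The pivot is placed at index 6. All elements to the left of the pivot are <= 27, and all elements to the right are > 27.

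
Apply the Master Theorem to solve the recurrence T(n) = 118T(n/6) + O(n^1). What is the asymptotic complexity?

Master Theorem for T(n) = 118T(n/6) + O(n^1):

a = 118, b = 6, c = 1
log_b(a) = log_6(118) = 2.6626

Case 1: c = 1 < log_6(118) = 2.6626
T(n) = O(n^(log_6 118))

For T(n) = 118T(n/6) + O(n^1): log_6(118) = 2.6626. This is Case 1 of the Master Theorem (c < log_b(a), work dominated by leaves), giving O(n^(log_6 118)).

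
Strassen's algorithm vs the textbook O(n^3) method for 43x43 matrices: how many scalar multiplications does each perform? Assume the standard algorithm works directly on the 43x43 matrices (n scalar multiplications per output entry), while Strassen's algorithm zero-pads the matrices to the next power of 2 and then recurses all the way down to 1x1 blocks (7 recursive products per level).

Matrix multiplication for 43x43 matrices:

Strassen's algorithm requires power-of-2 dimensions. Pad 43x43 to 64x64 (next power of 2).

Standard algorithm: 43^3 = 79507 multiplications
Strassen's algorithm: 7^(log2(64)) = 7^6 = 117649 multiplications
Difference: 79507 - 117649 = -38142 (Strassen uses MORE here due to padding overhead — for small or just-over-power-of-2 n, padding can outweigh the per-level savings)

Standard: 79507 multiplications (43^3). Strassen: 117649 multiplications (7^6, after padding to 64x64). Strassen reduces 8 recursive multiplications to 7 at each level.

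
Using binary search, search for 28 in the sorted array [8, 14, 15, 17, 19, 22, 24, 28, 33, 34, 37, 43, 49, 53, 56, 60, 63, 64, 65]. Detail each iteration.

Binary search for 28 in [8, 14, 15, 17, 19, 22, 24, 28, 33, 34, 37, 43, 49, 53, 56, 60, 63, 64, 65]:

lo=0, hi=18, mid=9, arr[mid]=34 -> 34 > 28, search left half
lo=0, hi=8, mid=4, arr[mid]=19 -> 19 < 28, search right half
lo=5, hi=8, mid=6, arr[mid]=24 -> 24 < 28, search right half
lo=7, hi=8, mid=7, arr[mid]=28 -> Found target at index 7!

Binary search finds 28 at index 7 after 4 comparisons. The search repeatedly halves the search space by comparing with the middle element.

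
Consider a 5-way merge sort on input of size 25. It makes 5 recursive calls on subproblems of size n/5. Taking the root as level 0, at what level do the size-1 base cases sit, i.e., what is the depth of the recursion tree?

For divide and conquer with division factor 5:

Problem sizes at each level:
Level 0: 25
Level 1: 5
Level 2: 1

The root is level 0 and the size-1 base case is level 2 (the tree spans levels 0 through 2, i.e. 3 levels counting the root), so the depth is the number of divisions: log_5(25) = 2

The recursion tree depth is log_5(25) = 2. At each level, the problem size is divided by 5, so it takes 2 divisions to reduce to a base case of size 1. The algorithm makes 5 recursive calls at each level.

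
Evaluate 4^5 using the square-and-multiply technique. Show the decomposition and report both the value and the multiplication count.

Computing 4^5 by squaring (build up from 4^1; each line after the first costs one multiplication):

4^1 = 4
4^2 = (4^1)^2 = 4^2 = 16
4^4 = (4^2)^2 = 16^2 = 256
4^5 = 4 * 4^4 = 4 * 256 = 1024

Result: 1024
Multiplications needed: 3 (3 lines after 4^1)

4^5 = 1024. Using exponentiation by squaring, this requires 3 multiplications. The key idea: if the exponent is even, square the half-power; if odd, multiply by the base once.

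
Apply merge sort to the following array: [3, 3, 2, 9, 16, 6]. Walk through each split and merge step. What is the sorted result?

Merge sort trace:

Split: [3, 3, 2, 9, 16, 6] -> [3, 3, 2] and [9, 16, 6]
  Split: [3, 3, 2] -> [3] and [3, 2]
    Split: [3, 2] -> [3] and [2]
    Merge: [3] + [2] -> [2, 3]
  Merge: [3] + [2, 3] -> [2, 3, 3]
  Split: [9, 16, 6] -> [9] and [16, 6]
    Split: [16, 6] -> [16] and [6]
    Merge: [16] + [6] -> [6, 16]
  Merge: [9] + [6, 16] -> [6, 9, 16]
Merge: [2, 3, 3] + [6, 9, 16] -> [2, 3, 3, 6, 9, 16]

Final sorted array: [2, 3, 3, 6, 9, 16]

The merge sort proceeds by recursively splitting the array and merging sorted halves.
After all merges, the sorted array is [2, 3, 3, 6, 9, 16].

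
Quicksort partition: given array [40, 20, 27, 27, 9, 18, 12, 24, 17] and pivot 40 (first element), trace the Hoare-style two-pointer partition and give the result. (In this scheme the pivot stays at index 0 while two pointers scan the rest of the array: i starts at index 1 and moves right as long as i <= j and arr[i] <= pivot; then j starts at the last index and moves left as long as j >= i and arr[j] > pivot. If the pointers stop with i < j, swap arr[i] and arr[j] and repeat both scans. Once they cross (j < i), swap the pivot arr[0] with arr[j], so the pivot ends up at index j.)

Hoare-style two-pointer partition with pivot = 40:

Initial array: [40, 20, 27, 27, 9, 18, 12, 24, 17]

Pointers start at i = 1, j = 8.
i ends at 9, j ends at 8: the pointers have crossed (j < i), so scanning stops.

Swap pivot arr[0] with arr[8] to place pivot at position 8: [17, 20, 27, 27, 9, 18, 12, 24, 40]
Pivot position: 8

After partitioning with pivot 40, the array becomes [17, 20, 27, 27, 9, 18, 12, 24, 40]. The pivot is placed at index 8. All elements to the left of the pivot are <= 40, and all elements to the right are > 40.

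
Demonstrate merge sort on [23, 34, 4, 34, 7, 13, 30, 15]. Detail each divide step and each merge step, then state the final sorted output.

Merge sort trace:

Split: [23, 34, 4, 34, 7, 13, 30, 15] -> [23, 34, 4, 34] and [7, 13, 30, 15]
  Split: [23, 34, 4, 34] -> [23, 34] and [4, 34]
    Split: [23, 34] -> [23] and [34]
    Merge: [23] + [34] -> [23, 34]
    Split: [4, 34] -> [4] and [34]
    Merge: [4] + [34] -> [4, 34]
  Merge: [23, 34] + [4, 34] -> [4, 23, 34, 34]
  Split: [7, 13, 30, 15] -> [7, 13] and [30, 15]
    Split: [7, 13] -> [7] and [13]
    Merge: [7] + [13] -> [7, 13]
    Split: [30, 15] -> [30] and [15]
    Merge: [30] + [15] -> [15, 30]
  Merge: [7, 13] + [15, 30] -> [7, 13, 15, 30]
Merge: [4, 23, 34, 34] + [7, 13, 15, 30] -> [4, 7, 13, 15, 23, 30, 34, 34]

Final sorted array: [4, 7, 13, 15, 23, 30, 34, 34]

The merge sort proceeds by recursively splitting the array and merging sorted halves.
After all merges, the sorted array is [4, 7, 13, 15, 23, 30, 34, 34].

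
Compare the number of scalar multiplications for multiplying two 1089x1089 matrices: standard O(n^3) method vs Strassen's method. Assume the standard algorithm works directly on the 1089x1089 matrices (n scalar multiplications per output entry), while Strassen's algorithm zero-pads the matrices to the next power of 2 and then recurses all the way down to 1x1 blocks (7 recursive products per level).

Matrix multiplication for 1089x1089 matrices:

Strassen's algorithm requires power-of-2 dimensions. Pad 1089x1089 to 2048x2048 (next power of 2).

Standard algorithm: 1089^3 = 1291467969 multiplications
Strassen's algorithm: 7^(log2(2048)) = 7^11 = 1977326743 multiplications
Difference: 1291467969 - 1977326743 = -685858774 (Strassen uses MORE here due to padding overhead — for small or just-over-power-of-2 n, padding can outweigh the per-level savings)

Standard: 1291467969 multiplications (1089^3). Strassen: 1977326743 multiplications (7^11, after padding to 2048x2048). Strassen reduces 8 recursive multiplications to 7 at each level.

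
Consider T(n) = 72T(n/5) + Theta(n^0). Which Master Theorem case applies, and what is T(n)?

Master Theorem for T(n) = 72T(n/5) + O(n^0):

a = 72, b = 5, c = 0
log_b(a) = log_5(72) = 2.6572

Case 1: c = 0 < log_5(72) = 2.6572
T(n) = O(n^(log_5 72))

For T(n) = 72T(n/5) + O(n^0): log_5(72) = 2.6572. This is Case 1 of the Master Theorem (c < log_b(a), work dominated by leaves), giving O(n^(log_5 72)).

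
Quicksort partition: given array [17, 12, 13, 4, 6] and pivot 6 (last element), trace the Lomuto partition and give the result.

Lomuto partition with pivot = 6:

Initial array: [17, 12, 13, 4, 6]

arr[0]=17 > 6: no swap
arr[1]=12 > 6: no swap
arr[2]=13 > 6: no swap
arr[3]=4 <= 6: swap with position 0, array becomes [4, 12, 13, 17, 6]

Place pivot at position 1: [4, 6, 13, 17, 12]
Pivot position: 1

After partitioning with pivot 6, the array becomes [4, 6, 13, 17, 12]. The pivot is placed at index 1. All elements to the left of the pivot are <= 6, and all elements to the right are > 6.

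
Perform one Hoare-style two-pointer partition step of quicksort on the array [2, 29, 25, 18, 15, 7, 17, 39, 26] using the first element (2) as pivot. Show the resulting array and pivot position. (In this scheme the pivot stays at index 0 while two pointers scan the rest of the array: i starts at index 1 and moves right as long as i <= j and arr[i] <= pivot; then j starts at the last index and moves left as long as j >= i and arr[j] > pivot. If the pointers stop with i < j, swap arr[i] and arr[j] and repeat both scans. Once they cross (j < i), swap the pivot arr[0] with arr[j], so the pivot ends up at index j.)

Hoare-style two-pointer partition with pivot = 2:

Initial array: [2, 29, 25, 18, 15, 7, 17, 39, 26]

Pointers start at i = 1, j = 8.
i ends at 1, j ends at 0: the pointers have crossed (j < i), so scanning stops.

j = 0, so swapping arr[0] with arr[j] leaves the pivot at position 0: [2, 29, 25, 18, 15, 7, 17, 39, 26]
Pivot position: 0

After partitioning with pivot 2, the array becomes [2, 29, 25, 18, 15, 7, 17, 39, 26]. The pivot is placed at index 0. All elements to the left of the pivot are <= 2, and all elements to the right are > 2.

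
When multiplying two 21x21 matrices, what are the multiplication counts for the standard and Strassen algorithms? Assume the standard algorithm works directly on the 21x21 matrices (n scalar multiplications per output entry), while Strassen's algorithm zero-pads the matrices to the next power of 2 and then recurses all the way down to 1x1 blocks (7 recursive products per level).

Matrix multiplication for 21x21 matrices:

Strassen's algorithm requires power-of-2 dimensions. Pad 21x21 to 32x32 (next power of 2).

Standard algorithm: 21^3 = 9261 multiplications
Strassen's algorithm: 7^(log2(32)) = 7^5 = 16807 multiplications
Difference: 9261 - 16807 = -7546 (Strassen uses MORE here due to padding overhead — for small or just-over-power-of-2 n, padding can outweigh the per-level savings)

Standard: 9261 multiplications (21^3). Strassen: 16807 multiplications (7^5, after padding to 32x32). Strassen reduces 8 recursive multiplications to 7 at each level.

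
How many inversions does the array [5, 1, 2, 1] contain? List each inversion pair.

Finding inversions in [5, 1, 2, 1]:

(0, 1): arr[0]=5 > arr[1]=1
(0, 2): arr[0]=5 > arr[2]=2
(0, 3): arr[0]=5 > arr[3]=1
(2, 3): arr[2]=2 > arr[3]=1

Total inversions: 4

The array has 4 inversion(s): (0,1), (0,2), (0,3), (2,3). Each pair (i,j) satisfies i < j and arr[i] > arr[j].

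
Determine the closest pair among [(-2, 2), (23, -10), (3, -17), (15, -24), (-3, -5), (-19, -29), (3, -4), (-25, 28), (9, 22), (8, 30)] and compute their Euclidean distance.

Computing all pairwise distances among 10 points:

d((-2, 2), (23, -10)) = 27.7308
d((-2, 2), (3, -17)) = 19.6469
d((-2, 2), (15, -24)) = 31.0644
d((-2, 2), (-3, -5)) = 7.0711
d((-2, 2), (-19, -29)) = 35.3553
d((-2, 2), (3, -4)) = 7.8102
d((-2, 2), (-25, 28)) = 34.7131
d((-2, 2), (9, 22)) = 22.8254
d((-2, 2), (8, 30)) = 29.7321
d((23, -10), (3, -17)) = 21.1896
d((23, -10), (15, -24)) = 16.1245
d((23, -10), (-3, -5)) = 26.4764
d((23, -10), (-19, -29)) = 46.0977
d((23, -10), (3, -4)) = 20.8806
d((23, -10), (-25, 28)) = 61.2209
d((23, -10), (9, 22)) = 34.9285
d((23, -10), (8, 30)) = 42.72
d((3, -17), (15, -24)) = 13.8924
d((3, -17), (-3, -5)) = 13.4164
d((3, -17), (-19, -29)) = 25.0599
d((3, -17), (3, -4)) = 13.0
d((3, -17), (-25, 28)) = 53.0
d((3, -17), (9, 22)) = 39.4588
d((3, -17), (8, 30)) = 47.2652
d((15, -24), (-3, -5)) = 26.1725
d((15, -24), (-19, -29)) = 34.3657
d((15, -24), (3, -4)) = 23.3238
d((15, -24), (-25, 28)) = 65.6049
d((15, -24), (9, 22)) = 46.3897
d((15, -24), (8, 30)) = 54.4518
d((-3, -5), (-19, -29)) = 28.8444
d((-3, -5), (3, -4)) = 6.0828 <-- minimum
d((-3, -5), (-25, 28)) = 39.6611
d((-3, -5), (9, 22)) = 29.5466
d((-3, -5), (8, 30)) = 36.6879
d((-19, -29), (3, -4)) = 33.3017
d((-19, -29), (-25, 28)) = 57.3149
d((-19, -29), (9, 22)) = 58.1808
d((-19, -29), (8, 30)) = 64.8845
d((3, -4), (-25, 28)) = 42.5206
d((3, -4), (9, 22)) = 26.6833
d((3, -4), (8, 30)) = 34.3657
d((-25, 28), (9, 22)) = 34.5254
d((-25, 28), (8, 30)) = 33.0606
d((9, 22), (8, 30)) = 8.0623

Closest pair: (-3, -5) and (3, -4) with distance 6.0828

The closest pair is (-3, -5) and (3, -4) with Euclidean distance 6.0828. For 10 points, brute-force pairwise comparison is shown above. For large n, the divide-and-conquer algorithm (sort by x, recurse on halves, check the dividing strip) achieves O(n log n).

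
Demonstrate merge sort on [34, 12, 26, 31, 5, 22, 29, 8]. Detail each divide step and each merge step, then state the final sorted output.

Merge sort trace:

Split: [34, 12, 26, 31, 5, 22, 29, 8] -> [34, 12, 26, 31] and [5, 22, 29, 8]
  Split: [34, 12, 26, 31] -> [34, 12] and [26, 31]
    Split: [34, 12] -> [34] and [12]
    Merge: [34] + [12] -> [12, 34]
    Split: [26, 31] -> [26] and [31]
    Merge: [26] + [31] -> [26, 31]
  Merge: [12, 34] + [26, 31] -> [12, 26, 31, 34]
  Split: [5, 22, 29, 8] -> [5, 22] and [29, 8]
    Split: [5, 22] -> [5] and [22]
    Merge: [5] + [22] -> [5, 22]
    Split: [29, 8] -> [29] and [8]
    Merge: [29] + [8] -> [8, 29]
  Merge: [5, 22] + [8, 29] -> [5, 8, 22, 29]
Merge: [12, 26, 31, 34] + [5, 8, 22, 29] -> [5, 8, 12, 22, 26, 29, 31, 34]

Final sorted array: [5, 8, 12, 22, 26, 29, 31, 34]

The merge sort proceeds by recursively splitting the array and merging sorted halves.
After all merges, the sorted array is [5, 8, 12, 22, 26, 29, 31, 34].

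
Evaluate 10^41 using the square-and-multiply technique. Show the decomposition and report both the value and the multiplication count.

Computing 10^41 by squaring (build up from 10^1; each line after the first costs one multiplication):

10^1 = 10
10^2 = (10^1)^2 = 10^2 = 100
10^4 = (10^2)^2 = 100^2 = 10000
10^5 = 10 * 10^4 = 10 * 10000 = 100000
10^10 = (10^5)^2 = 100000^2 = 10000000000
10^20 = (10^10)^2 = 10000000000^2 = 100000000000000000000
10^40 = (10^20)^2 = 100000000000000000000^2 = 10000000000000000000000000000000000000000
10^41 = 10 * 10^40 = 10 * 10000000000000000000000000000000000000000 = 100000000000000000000000000000000000000000

Result: 100000000000000000000000000000000000000000
Multiplications needed: 7 (7 lines after 10^1)

10^41 = 100000000000000000000000000000000000000000. Using exponentiation by squaring, this requires 7 multiplications. The key idea: if the exponent is even, square the half-power; if odd, multiply by the base once.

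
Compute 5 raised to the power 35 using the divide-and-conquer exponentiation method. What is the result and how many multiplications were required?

Computing 5^35 by squaring (build up from 5^1; each line after the first costs one multiplication):

5^1 = 5
5^2 = (5^1)^2 = 5^2 = 25
5^4 = (5^2)^2 = 25^2 = 625
5^8 = (5^4)^2 = 625^2 = 390625
5^16 = (5^8)^2 = 390625^2 = 152587890625
5^17 = 5 * 5^16 = 5 * 152587890625 = 762939453125
5^34 = (5^17)^2 = 762939453125^2 = 582076609134674072265625
5^35 = 5 * 5^34 = 5 * 582076609134674072265625 = 2910383045673370361328125

Result: 2910383045673370361328125
Multiplications needed: 7 (7 lines after 5^1)

5^35 = 2910383045673370361328125. Using exponentiation by squaring, this requires 7 multiplications. The key idea: if the exponent is even, square the half-power; if odd, multiply by the base once.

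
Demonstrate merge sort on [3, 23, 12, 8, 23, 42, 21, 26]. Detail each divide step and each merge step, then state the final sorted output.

Merge sort trace:

Split: [3, 23, 12, 8, 23, 42, 21, 26] -> [3, 23, 12, 8] and [23, 42, 21, 26]
  Split: [3, 23, 12, 8] -> [3, 23] and [12, 8]
    Split: [3, 23] -> [3] and [23]
    Merge: [3] + [23] -> [3, 23]
    Split: [12, 8] -> [12] and [8]
    Merge: [12] + [8] -> [8, 12]
  Merge: [3, 23] + [8, 12] -> [3, 8, 12, 23]
  Split: [23, 42, 21, 26] -> [23, 42] and [21, 26]
    Split: [23, 42] -> [23] and [42]
    Merge: [23] + [42] -> [23, 42]
    Split: [21, 26] -> [21] and [26]
    Merge: [21] + [26] -> [21, 26]
  Merge: [23, 42] + [21, 26] -> [21, 23, 26, 42]
Merge: [3, 8, 12, 23] + [21, 23, 26, 42] -> [3, 8, 12, 21, 23, 23, 26, 42]

Final sorted array: [3, 8, 12, 21, 23, 23, 26, 42]

The merge sort proceeds by recursively splitting the array and merging sorted halves.
After all merges, the sorted array is [3, 8, 12, 21, 23, 23, 26, 42].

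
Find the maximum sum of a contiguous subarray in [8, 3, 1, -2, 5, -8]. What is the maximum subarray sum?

Using Kadane's algorithm on [8, 3, 1, -2, 5, -8]:

Scanning through the array:
Position 1 (value 3): max_ending_here = 11, max_so_far = 11
Position 2 (value 1): max_ending_here = 12, max_so_far = 12
Position 3 (value -2): max_ending_here = 10, max_so_far = 12
Position 4 (value 5): max_ending_here = 15, max_so_far = 15
Position 5 (value -8): max_ending_here = 7, max_so_far = 15

Maximum subarray: [8, 3, 1, -2, 5]
Maximum sum: 15

The maximum subarray is [8, 3, 1, -2, 5] with sum 15. This subarray runs from index 0 to index 4.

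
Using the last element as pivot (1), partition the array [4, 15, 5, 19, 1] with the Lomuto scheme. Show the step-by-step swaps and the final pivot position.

Lomuto partition with pivot = 1:

Initial array: [4, 15, 5, 19, 1]

arr[0]=4 > 1: no swap
arr[1]=15 > 1: no swap
arr[2]=5 > 1: no swap
arr[3]=19 > 1: no swap

Place pivot at position 0: [1, 15, 5, 19, 4]
Pivot position: 0

After partitioning with pivot 1, the array becomes [1, 15, 5, 19, 4]. The pivot is placed at index 0. All elements to the left of the pivot are <= 1, and all elements to the right are > 1.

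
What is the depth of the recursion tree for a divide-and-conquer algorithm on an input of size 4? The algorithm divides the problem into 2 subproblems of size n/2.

For divide and conquer with division factor 2:

Problem sizes at each level:
Level 0: 4
Level 1: 2
Level 2: 1

The root is level 0 and the size-1 base case is level 2 (the tree spans levels 0 through 2, i.e. 3 levels counting the root), so the depth is the number of divisions: log_2(4) = 2

The recursion tree depth is log_2(4) = 2. At each level, the problem size is divided by 2, so it takes 2 divisions to reduce to a base case of size 1. The algorithm makes 2 recursive calls at each level.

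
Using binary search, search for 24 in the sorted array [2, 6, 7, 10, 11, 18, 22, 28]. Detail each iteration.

Binary search for 24 in [2, 6, 7, 10, 11, 18, 22, 28]:

lo=0, hi=7, mid=3, arr[mid]=10 -> 10 < 24, search right half
lo=4, hi=7, mid=5, arr[mid]=18 -> 18 < 24, search right half
lo=6, hi=7, mid=6, arr[mid]=22 -> 22 < 24, search right half
lo=7, hi=7, mid=7, arr[mid]=28 -> 28 > 24, search left half
lo=7 > hi=6, target 24 not found

Binary search determines that 24 is not in the array after 4 comparisons. The search space was exhausted without finding the target.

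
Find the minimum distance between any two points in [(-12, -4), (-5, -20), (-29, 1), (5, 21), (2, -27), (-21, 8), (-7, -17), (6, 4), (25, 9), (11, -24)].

Computing all pairwise distances among 10 points:

d((-12, -4), (-5, -20)) = 17.4642
d((-12, -4), (-29, 1)) = 17.72
d((-12, -4), (5, 21)) = 30.2324
d((-12, -4), (2, -27)) = 26.9258
d((-12, -4), (-21, 8)) = 15.0
d((-12, -4), (-7, -17)) = 13.9284
d((-12, -4), (6, 4)) = 19.6977
d((-12, -4), (25, 9)) = 39.2173
d((-12, -4), (11, -24)) = 30.4795
d((-5, -20), (-29, 1)) = 31.8904
d((-5, -20), (5, 21)) = 42.2019
d((-5, -20), (2, -27)) = 9.8995
d((-5, -20), (-21, 8)) = 32.249
d((-5, -20), (-7, -17)) = 3.6056 <-- minimum
d((-5, -20), (6, 4)) = 26.4008
d((-5, -20), (25, 9)) = 41.7253
d((-5, -20), (11, -24)) = 16.4924
d((-29, 1), (5, 21)) = 39.4462
d((-29, 1), (2, -27)) = 41.7732
d((-29, 1), (-21, 8)) = 10.6301
d((-29, 1), (-7, -17)) = 28.4253
d((-29, 1), (6, 4)) = 35.1283
d((-29, 1), (25, 9)) = 54.5894
d((-29, 1), (11, -24)) = 47.1699
d((5, 21), (2, -27)) = 48.0937
d((5, 21), (-21, 8)) = 29.0689
d((5, 21), (-7, -17)) = 39.8497
d((5, 21), (6, 4)) = 17.0294
d((5, 21), (25, 9)) = 23.3238
d((5, 21), (11, -24)) = 45.3982
d((2, -27), (-21, 8)) = 41.8808
d((2, -27), (-7, -17)) = 13.4536
d((2, -27), (6, 4)) = 31.257
d((2, -27), (25, 9)) = 42.72
d((2, -27), (11, -24)) = 9.4868
d((-21, 8), (-7, -17)) = 28.6531
d((-21, 8), (6, 4)) = 27.2947
d((-21, 8), (25, 9)) = 46.0109
d((-21, 8), (11, -24)) = 45.2548
d((-7, -17), (6, 4)) = 24.6982
d((-7, -17), (25, 9)) = 41.2311
d((-7, -17), (11, -24)) = 19.3132
d((6, 4), (25, 9)) = 19.6469
d((6, 4), (11, -24)) = 28.4429
d((25, 9), (11, -24)) = 35.8469

Closest pair: (-5, -20) and (-7, -17) with distance 3.6056

The closest pair is (-5, -20) and (-7, -17) with Euclidean distance 3.6056. For 10 points, brute-force pairwise comparison is shown above. For large n, the divide-and-conquer algorithm (sort by x, recurse on halves, check the dividing strip) achieves O(n log n).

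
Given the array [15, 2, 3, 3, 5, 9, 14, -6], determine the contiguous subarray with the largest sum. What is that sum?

Using Kadane's algorithm on [15, 2, 3, 3, 5, 9, 14, -6]:

Scanning through the array:
Position 1 (value 2): max_ending_here = 17, max_so_far = 17
Position 2 (value 3): max_ending_here = 20, max_so_far = 20
Position 3 (value 3): max_ending_here = 23, max_so_far = 23
Position 4 (value 5): max_ending_here = 28, max_so_far = 28
Position 5 (value 9): max_ending_here = 37, max_so_far = 37
Position 6 (value 14): max_ending_here = 51, max_so_far = 51
Position 7 (value -6): max_ending_here = 45, max_so_far = 51

Maximum subarray: [15, 2, 3, 3, 5, 9, 14]
Maximum sum: 51

The maximum subarray is [15, 2, 3, 3, 5, 9, 14] with sum 51. This subarray runs from index 0 to index 6.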